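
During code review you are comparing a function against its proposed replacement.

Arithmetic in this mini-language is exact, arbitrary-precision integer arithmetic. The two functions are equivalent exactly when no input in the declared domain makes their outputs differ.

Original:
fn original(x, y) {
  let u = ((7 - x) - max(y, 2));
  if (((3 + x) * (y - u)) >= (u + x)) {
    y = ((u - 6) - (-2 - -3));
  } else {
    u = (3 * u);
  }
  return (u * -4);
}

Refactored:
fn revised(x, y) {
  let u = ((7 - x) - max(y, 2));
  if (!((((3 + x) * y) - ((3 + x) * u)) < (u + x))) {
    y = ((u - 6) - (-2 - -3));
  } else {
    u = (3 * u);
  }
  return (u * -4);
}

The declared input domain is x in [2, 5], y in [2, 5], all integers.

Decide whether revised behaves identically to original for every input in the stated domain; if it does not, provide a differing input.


Behavior is preserved: although boolean connective usage differs; and constant usage differs; and arithmetic usage differs; and comparison usage differs, the outputs never diverge.
Spot check at x=3, y=2 — original: u := 2 | (((3 + x) * (y - u)) >= (u + x)): false | u := 6 | result -24. revised: u := 2 | (!((((3 + x) * y) - ((3 + x) * u)) < (u + x))): false | u := 6 | result -24. Both give -24.
Every one of the 16 inputs gives matching results.
verdict: equivalent


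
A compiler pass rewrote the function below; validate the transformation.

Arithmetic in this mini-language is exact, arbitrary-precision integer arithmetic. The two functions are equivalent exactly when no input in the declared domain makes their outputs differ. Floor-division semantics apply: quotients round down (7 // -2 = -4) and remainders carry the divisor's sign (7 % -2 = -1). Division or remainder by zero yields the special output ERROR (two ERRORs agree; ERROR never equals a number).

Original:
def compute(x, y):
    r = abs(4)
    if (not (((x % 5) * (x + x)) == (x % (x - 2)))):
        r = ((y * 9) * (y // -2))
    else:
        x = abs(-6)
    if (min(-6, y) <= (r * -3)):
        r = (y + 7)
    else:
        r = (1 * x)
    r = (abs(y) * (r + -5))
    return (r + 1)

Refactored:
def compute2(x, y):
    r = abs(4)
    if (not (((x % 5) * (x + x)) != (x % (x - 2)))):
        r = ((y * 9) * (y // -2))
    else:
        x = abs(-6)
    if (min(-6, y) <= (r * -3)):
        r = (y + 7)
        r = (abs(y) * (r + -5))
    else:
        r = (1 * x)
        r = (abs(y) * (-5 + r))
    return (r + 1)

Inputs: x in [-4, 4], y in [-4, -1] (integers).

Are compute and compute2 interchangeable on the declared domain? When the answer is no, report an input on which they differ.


Not equivalent: x=-4, y=-4 separates them (-7 vs 5).
compute: r := 4 | (not (((x % 5) * (x + x)) == (x % (x - 2)))): true | r := -72 | (min(-6, y) <= (r * -3)): true | r := 3 | r := -8 | result -7
compute2: r := 4 | (not (((x % 5) * (x + x)) != (x % (x - 2)))): false | x := 6 | (min(-6, y) <= (r * -3)): false | r := 6 | r := 4 | result 5
verdict: not equivalent; witness: x=-4, y=-4


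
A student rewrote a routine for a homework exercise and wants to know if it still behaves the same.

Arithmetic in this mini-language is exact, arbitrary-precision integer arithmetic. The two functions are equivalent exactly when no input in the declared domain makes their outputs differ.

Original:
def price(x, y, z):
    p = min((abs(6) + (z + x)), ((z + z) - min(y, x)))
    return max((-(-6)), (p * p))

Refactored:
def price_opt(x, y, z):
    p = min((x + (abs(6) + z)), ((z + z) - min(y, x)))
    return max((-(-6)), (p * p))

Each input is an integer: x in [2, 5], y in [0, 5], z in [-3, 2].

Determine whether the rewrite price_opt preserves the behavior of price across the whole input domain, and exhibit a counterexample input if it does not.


The two are interchangeable: same computation, different form, and every declared input agrees.
Tracing x=3, y=0, z=0: price: p := 0 | result 6 | price_opt: p := 0 | result 6 — matching result 6.
Across all 144 domain points the two functions coincide.
verdict: equivalent


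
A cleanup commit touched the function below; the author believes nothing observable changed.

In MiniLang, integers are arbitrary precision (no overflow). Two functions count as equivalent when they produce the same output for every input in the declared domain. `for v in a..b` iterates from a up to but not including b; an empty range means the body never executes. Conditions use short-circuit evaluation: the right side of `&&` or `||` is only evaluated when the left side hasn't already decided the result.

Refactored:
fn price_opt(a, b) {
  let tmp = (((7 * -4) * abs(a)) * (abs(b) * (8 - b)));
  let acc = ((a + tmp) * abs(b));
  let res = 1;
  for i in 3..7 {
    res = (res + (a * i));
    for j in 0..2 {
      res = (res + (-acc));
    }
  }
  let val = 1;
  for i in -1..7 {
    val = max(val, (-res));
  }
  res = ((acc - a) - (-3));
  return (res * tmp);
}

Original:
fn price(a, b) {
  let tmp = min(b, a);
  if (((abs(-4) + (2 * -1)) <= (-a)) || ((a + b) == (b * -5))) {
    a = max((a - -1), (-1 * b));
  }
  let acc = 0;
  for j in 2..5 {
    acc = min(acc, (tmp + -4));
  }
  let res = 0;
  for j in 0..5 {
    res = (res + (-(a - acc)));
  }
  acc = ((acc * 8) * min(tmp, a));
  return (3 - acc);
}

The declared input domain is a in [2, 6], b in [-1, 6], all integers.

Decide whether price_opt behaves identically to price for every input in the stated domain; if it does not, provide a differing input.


Not equivalent: a=2, b=-1 separates them (-37 vs 252504).
price: tmp := -1 | (((abs(-4) + (2 * -1)) <= (-a)) || ((a + b) == (b * -5))): false | acc := 0 | iter j=2: | acc := -5 | iter j=3: | acc := -5 | iter j=4: | acc := -5 | res := 0 | iter j=0: | res := -7 | iter j=1: | res := -14 | iter j=2: | res := -21 | iter j=3: | res := -28 | iter j=4: | res := -35 | acc := 40 | result -37
price_opt: tmp := -504 | acc := -502 | res := 1 | iter i=3: | res := 7 | iter j=0: | res := 509 | iter j=1: | res := 1011 | iter i=4: | res := 1019 | iter j=0: | res := 1521 | iter j=1: | res := 2023 | iter i=5: | res := 2033 | iter j=0: | res := 2535 | iter j=1: | res := 3037 | iter i=6: | res := 3049 | iter j=0: | res := 3551 | iter j=1: | res := 4053 | val := 1 | iter i=-1: | val := 1 | iter i=0: | val := 1 | iter i=1: | val := 1 | iter i=2: | val := 1 | iter i=3: | val := 1 | iter i=4: | val := 1 | iter i=5: | val := 1 | iter i=6: | val := 1 | res := -501 | result 252504
verdict: not equivalent; witness: a=2, b=-1


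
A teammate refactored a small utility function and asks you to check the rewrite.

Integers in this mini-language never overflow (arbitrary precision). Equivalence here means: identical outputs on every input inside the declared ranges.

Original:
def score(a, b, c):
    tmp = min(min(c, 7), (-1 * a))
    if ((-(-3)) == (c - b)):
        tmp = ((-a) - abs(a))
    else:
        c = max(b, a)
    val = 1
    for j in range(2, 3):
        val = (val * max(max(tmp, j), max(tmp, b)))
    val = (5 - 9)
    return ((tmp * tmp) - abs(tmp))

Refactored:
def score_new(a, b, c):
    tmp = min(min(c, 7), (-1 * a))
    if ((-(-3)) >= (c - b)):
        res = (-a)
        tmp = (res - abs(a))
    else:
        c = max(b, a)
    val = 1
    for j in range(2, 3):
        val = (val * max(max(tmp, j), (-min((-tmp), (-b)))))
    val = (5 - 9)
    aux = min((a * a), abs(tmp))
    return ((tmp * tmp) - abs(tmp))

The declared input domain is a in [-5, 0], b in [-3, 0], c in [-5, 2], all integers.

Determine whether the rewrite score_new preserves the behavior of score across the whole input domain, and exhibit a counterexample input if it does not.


Run the pair on a=-5, b=-3, c=-5.
score: tmp = -5; ((-(-3)) == (c - b)) -> false; c = -3; val = 1; [j=2]; val = 2; val = -4; return 20
score_new: tmp = -5; ((-(-3)) >= (c - b)) -> true; res = 5; tmp = 0; val = 1; [j=2]; val = 2; val = -4; aux = 0; return 0
20 against 0: the behavior changed.
verdict: not equivalent; witness: a=-5, b=-3, c=-5


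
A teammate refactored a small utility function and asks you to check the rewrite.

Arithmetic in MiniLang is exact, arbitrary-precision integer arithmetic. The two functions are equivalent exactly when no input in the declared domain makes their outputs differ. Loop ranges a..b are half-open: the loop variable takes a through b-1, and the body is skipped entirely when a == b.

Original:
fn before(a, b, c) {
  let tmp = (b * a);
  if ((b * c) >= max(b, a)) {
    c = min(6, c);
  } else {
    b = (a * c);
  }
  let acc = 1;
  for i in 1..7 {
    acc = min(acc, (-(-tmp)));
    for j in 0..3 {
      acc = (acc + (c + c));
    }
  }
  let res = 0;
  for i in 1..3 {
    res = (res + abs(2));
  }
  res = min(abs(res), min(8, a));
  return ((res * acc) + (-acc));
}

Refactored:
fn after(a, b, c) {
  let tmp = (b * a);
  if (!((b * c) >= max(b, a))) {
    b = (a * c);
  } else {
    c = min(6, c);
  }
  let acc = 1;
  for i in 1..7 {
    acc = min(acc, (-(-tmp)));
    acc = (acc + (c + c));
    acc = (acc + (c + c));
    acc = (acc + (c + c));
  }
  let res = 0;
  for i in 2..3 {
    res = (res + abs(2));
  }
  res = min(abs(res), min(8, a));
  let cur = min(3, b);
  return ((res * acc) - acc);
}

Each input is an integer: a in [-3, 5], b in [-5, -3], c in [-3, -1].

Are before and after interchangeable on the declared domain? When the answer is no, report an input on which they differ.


Input a=3, b=-5, c=-3: -246 from before versus -123 from after.
verdict: not equivalent; witness: a=3, b=-5, c=-3


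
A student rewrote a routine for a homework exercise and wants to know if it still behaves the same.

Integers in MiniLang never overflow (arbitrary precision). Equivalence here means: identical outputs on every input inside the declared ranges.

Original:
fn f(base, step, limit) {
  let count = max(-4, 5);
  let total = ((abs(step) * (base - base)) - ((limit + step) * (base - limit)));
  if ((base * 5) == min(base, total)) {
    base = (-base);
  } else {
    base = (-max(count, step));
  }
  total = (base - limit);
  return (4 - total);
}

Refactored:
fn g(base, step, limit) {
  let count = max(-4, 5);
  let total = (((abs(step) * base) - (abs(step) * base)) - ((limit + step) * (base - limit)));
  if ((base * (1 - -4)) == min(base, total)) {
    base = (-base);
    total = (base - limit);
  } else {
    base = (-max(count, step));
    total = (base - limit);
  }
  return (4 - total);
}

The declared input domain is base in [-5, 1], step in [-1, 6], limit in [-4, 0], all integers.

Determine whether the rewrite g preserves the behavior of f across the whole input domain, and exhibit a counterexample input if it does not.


Equivalent — the differences include statement counts differ; also min/max/abs usage differs; also constant usage differs; also arithmetic usage differs, yet no declared input distinguishes the two.
One worked example (base=-4, step=0, limit=-3) — f: count := 5 | total := -3 | ((base * 5) == min(base, total)): false | base := -5 | total := -2 | result 6; g: count := 5 | total := -3 | ((base * (1 - -4)) == min(base, total)): false | base := -5 | total := -2 | result 6; agreement on 6.
Checked all 280 inputs in the declared domain: the outputs agree on every one.
verdict: equivalent


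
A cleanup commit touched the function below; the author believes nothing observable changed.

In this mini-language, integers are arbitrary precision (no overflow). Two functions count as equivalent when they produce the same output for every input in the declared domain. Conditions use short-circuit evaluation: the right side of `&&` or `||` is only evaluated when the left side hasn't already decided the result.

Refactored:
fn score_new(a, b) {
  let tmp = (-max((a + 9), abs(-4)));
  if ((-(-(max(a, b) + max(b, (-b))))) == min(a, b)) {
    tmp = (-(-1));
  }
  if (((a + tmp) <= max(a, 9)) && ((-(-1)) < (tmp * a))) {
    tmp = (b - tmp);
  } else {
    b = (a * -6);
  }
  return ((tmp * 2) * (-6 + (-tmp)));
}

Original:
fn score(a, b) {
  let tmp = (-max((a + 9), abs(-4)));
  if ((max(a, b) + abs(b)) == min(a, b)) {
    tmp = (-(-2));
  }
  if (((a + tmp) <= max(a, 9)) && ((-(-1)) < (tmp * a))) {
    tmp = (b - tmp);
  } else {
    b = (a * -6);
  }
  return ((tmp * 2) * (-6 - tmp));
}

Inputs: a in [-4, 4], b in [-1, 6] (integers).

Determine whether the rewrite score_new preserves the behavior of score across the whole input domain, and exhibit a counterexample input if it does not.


Run the pair on a=0, b=0.
score: tmp = -9; ((max(a, b) + abs(b)) == min(a, b)) -> true; tmp = 2; (((a + tmp) <= max(a, 9)) && ((-(-1)) < (tmp * a))) -> false; b = 0; return -32
score_new: tmp = -9; ((-(-(max(a, b) + max(b, (-b))))) == min(a, b)) -> true; tmp = 1; (((a + tmp) <= max(a, 9)) && ((-(-1)) < (tmp * a))) -> false; b = 0; return -14
-32 vs -14 — the two versions disagree here.
verdict: not equivalent; witness: a=0, b=0


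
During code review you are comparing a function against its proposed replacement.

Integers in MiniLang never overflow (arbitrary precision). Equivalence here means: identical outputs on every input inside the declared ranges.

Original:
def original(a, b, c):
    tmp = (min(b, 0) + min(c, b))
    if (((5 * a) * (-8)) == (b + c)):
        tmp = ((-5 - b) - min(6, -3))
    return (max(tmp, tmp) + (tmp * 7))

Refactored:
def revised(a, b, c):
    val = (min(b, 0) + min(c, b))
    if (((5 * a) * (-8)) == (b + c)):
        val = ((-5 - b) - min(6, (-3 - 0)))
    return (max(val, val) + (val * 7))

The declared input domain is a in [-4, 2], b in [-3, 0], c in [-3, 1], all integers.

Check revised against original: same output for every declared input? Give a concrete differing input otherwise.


Behavior is preserved: although local variable names differ, and constant usage differs, and arithmetic usage differs, the outputs never diverge.
One worked example (a=0, b=-2, c=-2) — original: tmp = -4; (((5 * a) * (-8)) == (b + c)) -> false; return -32; revised: val = -4; (((5 * a) * (-8)) == (b + c)) -> false; return -32; agreement on -32.
Checked all 140 inputs in the declared domain: the outputs agree on every one.
verdict: equivalent


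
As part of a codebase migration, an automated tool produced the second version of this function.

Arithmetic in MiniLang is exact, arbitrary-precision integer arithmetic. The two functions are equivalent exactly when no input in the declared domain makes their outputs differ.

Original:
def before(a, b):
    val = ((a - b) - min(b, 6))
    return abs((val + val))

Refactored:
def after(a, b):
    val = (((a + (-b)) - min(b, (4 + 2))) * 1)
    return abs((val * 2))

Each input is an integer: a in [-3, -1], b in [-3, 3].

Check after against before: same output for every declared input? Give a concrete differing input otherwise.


Equivalent — the differences include arithmetic usage differs; also constant usage differs, yet no declared input distinguishes the two.
Spot check at a=-2, b=3 — before: val=-8, then returns 16. after: val=-8, then returns 16. Both give 16.
Across all 21 domain points the two functions coincide.
verdict: equivalent


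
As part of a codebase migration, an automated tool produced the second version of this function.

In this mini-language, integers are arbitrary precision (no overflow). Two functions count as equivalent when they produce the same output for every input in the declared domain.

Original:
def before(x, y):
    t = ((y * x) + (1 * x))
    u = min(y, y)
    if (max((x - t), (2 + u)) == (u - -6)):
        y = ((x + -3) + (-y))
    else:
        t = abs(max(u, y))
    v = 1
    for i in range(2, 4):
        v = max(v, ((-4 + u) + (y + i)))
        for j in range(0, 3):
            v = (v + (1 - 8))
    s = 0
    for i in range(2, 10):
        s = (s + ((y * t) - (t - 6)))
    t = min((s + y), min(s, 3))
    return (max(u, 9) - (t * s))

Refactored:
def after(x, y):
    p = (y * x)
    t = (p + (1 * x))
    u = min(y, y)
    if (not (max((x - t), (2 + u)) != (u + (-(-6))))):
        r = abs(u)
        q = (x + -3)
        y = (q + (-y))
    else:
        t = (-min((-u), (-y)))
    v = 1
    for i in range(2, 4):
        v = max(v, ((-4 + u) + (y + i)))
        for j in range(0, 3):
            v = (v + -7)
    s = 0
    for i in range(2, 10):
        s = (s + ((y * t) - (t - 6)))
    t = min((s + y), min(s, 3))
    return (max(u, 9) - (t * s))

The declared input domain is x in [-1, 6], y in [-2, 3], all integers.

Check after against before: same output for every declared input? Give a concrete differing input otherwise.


x=-1, y=-2 yields 9 from before but -279 from after.
verdict: not equivalent; witness: x=-1, y=-2


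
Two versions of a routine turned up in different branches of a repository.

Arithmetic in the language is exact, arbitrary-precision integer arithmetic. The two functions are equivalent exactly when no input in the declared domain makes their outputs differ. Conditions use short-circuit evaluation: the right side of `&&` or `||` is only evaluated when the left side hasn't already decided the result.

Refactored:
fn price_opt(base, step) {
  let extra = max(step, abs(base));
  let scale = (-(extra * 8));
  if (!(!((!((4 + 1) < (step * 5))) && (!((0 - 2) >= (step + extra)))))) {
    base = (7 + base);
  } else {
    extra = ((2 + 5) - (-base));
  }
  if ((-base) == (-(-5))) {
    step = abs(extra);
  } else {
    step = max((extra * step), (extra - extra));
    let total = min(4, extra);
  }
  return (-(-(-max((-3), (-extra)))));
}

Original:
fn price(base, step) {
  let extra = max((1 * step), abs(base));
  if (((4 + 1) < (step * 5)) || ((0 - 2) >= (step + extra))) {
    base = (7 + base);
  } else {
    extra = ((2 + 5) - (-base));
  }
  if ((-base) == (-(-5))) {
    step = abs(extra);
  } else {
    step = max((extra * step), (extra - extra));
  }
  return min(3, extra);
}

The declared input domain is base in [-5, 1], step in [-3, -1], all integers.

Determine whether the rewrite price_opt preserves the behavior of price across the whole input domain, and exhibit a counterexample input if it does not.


Run the pair on base=-5, step=-3.
price: extra := 5 | (((4 + 1) < (step * 5)) || ((0 - 2) >= (step + extra))): false | extra := 2 | ((-base) == (-(-5))): true | step := 2 | result 2
price_opt: extra := 5 | scale := -40 | (!(!((!((4 + 1) < (step * 5))) && (!((0 - 2) >= (step + extra)))))): true | base := 2 | ((-base) == (-(-5))): false | step := 0 | total := 4 | result 3
2 != 3, so the rewrite changes behavior.
verdict: not equivalent; witness: base=-5, step=-3


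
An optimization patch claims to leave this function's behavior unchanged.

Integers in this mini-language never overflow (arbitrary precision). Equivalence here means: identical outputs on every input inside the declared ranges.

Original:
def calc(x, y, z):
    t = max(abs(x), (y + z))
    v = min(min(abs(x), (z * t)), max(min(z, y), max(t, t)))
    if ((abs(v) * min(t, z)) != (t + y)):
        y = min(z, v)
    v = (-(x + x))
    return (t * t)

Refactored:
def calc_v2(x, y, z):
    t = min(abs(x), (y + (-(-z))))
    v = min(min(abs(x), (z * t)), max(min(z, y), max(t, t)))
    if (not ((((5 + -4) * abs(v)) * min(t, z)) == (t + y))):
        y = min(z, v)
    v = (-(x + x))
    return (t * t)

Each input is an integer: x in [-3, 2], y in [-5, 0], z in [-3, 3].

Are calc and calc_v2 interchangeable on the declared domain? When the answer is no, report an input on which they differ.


Input x=-3, y=-5, z=-3: 9 from calc versus 64 from calc_v2.
verdict: not equivalent; witness: x=-3, y=-5, z=-3


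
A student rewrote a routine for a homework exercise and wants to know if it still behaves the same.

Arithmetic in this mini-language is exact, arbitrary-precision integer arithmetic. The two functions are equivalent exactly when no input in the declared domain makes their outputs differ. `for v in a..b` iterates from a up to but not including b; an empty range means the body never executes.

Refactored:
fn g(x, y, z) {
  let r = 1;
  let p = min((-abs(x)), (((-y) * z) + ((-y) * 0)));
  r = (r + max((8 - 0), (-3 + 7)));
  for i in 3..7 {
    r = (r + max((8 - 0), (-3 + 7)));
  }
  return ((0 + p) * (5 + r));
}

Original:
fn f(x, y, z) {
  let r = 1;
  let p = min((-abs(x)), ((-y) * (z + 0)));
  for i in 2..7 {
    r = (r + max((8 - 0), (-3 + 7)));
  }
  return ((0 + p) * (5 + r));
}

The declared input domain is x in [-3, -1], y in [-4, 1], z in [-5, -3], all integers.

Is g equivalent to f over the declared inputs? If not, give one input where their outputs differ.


Comparing the listings, the differences include: arithmetic usage differs; also loop structure differs; also min/max/abs usage differs; also statement counts differ; also constant usage differs.
One worked example (x=-3, y=-4, z=-3) — f: r=1, then p=-12, then (i=2), then r=9, then (i=3), then r=17, then (i=4), then r=25, then (i=5), then r=33, then (i=6), then r=41, then returns -552; g: r=1, then p=-12, then r=9, then (i=3), then r=17, then (i=4), then r=25, then (i=5), then r=33, then (i=6), then r=41, then returns -552; agreement on -552.
Across all 54 domain points the two functions coincide.
verdict: equivalent


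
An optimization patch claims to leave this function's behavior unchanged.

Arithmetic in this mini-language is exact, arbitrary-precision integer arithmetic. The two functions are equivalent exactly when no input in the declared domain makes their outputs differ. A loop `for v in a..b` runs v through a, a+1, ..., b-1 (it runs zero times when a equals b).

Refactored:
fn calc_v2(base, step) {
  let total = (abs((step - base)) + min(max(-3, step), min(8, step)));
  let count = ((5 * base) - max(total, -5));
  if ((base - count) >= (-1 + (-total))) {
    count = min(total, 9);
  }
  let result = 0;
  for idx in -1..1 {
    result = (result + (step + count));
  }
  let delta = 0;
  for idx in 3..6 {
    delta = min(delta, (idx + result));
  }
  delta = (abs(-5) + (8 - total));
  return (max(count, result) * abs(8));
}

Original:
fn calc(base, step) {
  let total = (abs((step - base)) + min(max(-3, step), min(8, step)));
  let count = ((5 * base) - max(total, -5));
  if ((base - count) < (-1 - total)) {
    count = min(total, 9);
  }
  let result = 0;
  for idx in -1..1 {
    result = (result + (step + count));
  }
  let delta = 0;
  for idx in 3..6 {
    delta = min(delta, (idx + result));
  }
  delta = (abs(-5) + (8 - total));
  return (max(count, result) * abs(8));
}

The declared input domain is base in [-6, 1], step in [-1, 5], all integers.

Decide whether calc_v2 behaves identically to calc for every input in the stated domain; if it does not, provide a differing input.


Take base=-6, step=-1.
calc: total=4, then count=-34, then ((base - count) < (-1 - total)) is false, then result=0, then (idx=-1), then result=-35, then (idx=0), then result=-70, then delta=0, then (idx=3), then delta=-67, then (idx=4), then delta=-67, then (idx=5), then delta=-67, then delta=9, then returns -272
calc_v2: total=4, then count=-34, then ((base - count) >= (-1 + (-total))) is true, then count=4, then result=0, then (idx=-1), then result=3, then (idx=0), then result=6, then delta=0, then (idx=3), then delta=0, then (idx=4), then delta=0, then (idx=5), then delta=0, then delta=9, then returns 48
-272 and 48 differ, so these are not the same function on this domain.
verdict: not equivalent; witness: base=-6, step=-1


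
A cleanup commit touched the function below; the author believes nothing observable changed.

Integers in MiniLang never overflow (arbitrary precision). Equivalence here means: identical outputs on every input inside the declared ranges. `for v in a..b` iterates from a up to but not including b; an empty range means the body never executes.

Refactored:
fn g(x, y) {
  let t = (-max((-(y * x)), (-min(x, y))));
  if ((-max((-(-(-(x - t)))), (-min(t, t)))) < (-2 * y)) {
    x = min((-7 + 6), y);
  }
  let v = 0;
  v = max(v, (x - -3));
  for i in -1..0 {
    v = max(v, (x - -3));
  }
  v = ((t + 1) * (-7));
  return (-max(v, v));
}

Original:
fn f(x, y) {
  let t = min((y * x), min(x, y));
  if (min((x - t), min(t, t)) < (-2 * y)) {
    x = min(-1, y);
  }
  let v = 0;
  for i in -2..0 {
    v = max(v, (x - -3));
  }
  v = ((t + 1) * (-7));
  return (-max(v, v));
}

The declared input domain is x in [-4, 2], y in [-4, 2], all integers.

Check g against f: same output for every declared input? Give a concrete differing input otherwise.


This is a faithful refactor — statement counts differ, plus min/max/abs usage differs, plus loop structure differs, plus arithmetic usage differs, plus constant usage differs, but the computed results match everywhere.
Tracing x=-1, y=0: f: t := -1 | (min((x - t), min(t, t)) < (-2 * y)): true | x := -1 | v := 0 | iter i=-2: | v := 2 | iter i=-1: | v := 2 | v := 0 | result 0 | g: t := -1 | ((-max((-(-(-(x - t)))), (-min(t, t)))) < (-2 * y)): true | x := -1 | v := 0 | v := 2 | iter i=-1: | v := 2 | v := 0 | result 0 — matching result 0.
Checked all 49 inputs in the declared domain: the outputs agree on every one.
verdict: equivalent


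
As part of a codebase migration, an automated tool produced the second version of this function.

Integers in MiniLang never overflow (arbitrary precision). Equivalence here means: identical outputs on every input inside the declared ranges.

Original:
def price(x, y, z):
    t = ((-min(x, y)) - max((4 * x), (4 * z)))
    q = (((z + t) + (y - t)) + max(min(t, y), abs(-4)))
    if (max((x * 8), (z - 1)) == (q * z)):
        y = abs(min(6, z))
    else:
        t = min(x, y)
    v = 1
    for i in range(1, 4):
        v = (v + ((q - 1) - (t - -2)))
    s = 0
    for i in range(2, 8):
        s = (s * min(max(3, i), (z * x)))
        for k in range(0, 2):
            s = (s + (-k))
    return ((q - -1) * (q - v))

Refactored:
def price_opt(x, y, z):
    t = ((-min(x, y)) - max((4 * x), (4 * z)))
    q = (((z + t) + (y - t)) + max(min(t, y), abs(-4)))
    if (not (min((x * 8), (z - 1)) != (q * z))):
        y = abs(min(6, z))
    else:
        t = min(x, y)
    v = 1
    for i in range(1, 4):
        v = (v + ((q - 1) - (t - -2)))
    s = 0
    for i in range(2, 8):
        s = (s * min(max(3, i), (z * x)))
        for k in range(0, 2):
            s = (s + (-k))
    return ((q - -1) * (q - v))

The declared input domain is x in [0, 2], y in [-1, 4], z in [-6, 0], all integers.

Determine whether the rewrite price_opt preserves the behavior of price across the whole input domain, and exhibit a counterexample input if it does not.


x=0, y=-1, z=-3 yields 11 from price but 5 from price_opt.
verdict: not equivalent; witness: x=0, y=-1, z=-3


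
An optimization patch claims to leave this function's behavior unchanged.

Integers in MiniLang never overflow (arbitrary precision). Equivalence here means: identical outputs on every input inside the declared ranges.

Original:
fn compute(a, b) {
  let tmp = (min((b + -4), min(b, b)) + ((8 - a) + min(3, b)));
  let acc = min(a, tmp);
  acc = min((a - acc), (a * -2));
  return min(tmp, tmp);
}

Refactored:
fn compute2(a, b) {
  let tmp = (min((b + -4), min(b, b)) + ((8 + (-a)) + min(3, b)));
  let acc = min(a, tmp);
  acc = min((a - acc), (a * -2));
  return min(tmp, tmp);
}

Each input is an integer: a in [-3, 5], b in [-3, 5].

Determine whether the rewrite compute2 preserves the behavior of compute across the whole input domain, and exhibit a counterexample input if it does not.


The two versions differ — the changes include arithmetic usage differs.
Spot check at a=-3, b=2 — compute: tmp := 11 | acc := -3 | acc := 0 | result 11. compute2: tmp := 11 | acc := -3 | acc := 0 | result 11. Both give 11.
Across all 81 domain points the two functions coincide.
verdict: equivalent


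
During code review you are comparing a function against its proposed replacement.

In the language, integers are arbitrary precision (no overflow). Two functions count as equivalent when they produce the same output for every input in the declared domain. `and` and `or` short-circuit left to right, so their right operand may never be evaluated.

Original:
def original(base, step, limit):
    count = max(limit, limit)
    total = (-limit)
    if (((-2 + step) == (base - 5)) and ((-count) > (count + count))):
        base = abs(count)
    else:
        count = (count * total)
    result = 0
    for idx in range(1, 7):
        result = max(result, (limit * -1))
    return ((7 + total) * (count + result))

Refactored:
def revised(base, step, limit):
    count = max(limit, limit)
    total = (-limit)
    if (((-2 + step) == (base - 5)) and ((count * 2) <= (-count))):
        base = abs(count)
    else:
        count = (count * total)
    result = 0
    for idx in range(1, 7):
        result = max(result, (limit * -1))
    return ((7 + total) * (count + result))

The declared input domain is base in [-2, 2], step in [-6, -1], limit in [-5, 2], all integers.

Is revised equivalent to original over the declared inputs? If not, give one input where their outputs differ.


Whatever the rewrite altered, no input in the stated domain can expose a difference; all 240 inputs agree.
verdict: equivalent


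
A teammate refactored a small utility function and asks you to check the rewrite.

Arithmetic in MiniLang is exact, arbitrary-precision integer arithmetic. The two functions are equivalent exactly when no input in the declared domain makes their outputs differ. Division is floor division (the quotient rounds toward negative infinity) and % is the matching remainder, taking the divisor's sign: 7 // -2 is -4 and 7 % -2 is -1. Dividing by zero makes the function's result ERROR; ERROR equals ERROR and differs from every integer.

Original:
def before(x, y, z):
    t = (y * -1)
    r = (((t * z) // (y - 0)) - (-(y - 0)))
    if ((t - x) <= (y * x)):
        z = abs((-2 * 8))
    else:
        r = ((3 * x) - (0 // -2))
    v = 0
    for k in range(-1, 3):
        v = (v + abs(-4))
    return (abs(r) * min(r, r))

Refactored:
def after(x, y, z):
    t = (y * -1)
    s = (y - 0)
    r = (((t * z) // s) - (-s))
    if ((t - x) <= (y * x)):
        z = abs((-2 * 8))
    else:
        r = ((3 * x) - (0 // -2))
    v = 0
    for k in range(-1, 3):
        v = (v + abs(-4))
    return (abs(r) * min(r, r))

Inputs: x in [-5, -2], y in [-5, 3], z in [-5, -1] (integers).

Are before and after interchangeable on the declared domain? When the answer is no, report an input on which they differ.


Behavior is preserved: although arithmetic usage differs, and local variable names differ, and statement counts differ, and constant usage differs, the outputs never diverge.
One worked example (x=-5, y=0, z=-2) — before: t=0, then a zero divisor aborts: ERROR; after: t=0, then s=0, then a zero divisor aborts: ERROR; agreement on ERROR.
An exhaustive pass over the 180 declared inputs shows identical outputs.
verdict: equivalent


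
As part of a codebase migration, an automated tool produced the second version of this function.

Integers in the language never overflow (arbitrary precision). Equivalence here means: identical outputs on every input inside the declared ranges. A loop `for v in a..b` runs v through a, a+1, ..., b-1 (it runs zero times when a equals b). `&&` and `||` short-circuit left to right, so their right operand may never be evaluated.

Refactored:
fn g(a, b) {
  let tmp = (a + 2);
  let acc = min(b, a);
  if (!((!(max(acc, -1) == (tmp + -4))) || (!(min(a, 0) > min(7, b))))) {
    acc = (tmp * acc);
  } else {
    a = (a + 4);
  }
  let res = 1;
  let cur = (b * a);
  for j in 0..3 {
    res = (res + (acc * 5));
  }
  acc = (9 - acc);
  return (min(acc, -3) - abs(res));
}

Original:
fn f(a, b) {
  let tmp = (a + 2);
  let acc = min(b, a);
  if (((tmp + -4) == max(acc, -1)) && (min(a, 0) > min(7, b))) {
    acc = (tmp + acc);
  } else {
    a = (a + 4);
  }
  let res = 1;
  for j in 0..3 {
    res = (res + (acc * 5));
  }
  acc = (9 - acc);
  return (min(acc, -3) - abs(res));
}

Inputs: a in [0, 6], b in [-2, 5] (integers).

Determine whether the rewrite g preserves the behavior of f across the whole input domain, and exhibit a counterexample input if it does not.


Evaluate both at a=1, b=-2.
f: tmp=3, then acc=-2, then (((tmp + -4) == max(acc, -1)) && (min(a, 0) > min(7, b))) is true, then acc=1, then res=1, then (j=0), then res=6, then (j=1), then res=11, then (j=2), then res=16, then acc=8, then returns -19
g: tmp=3, then acc=-2, then (!((!(max(acc, -1) == (tmp + -4))) || (!(min(a, 0) > min(7, b))))) is true, then acc=-6, then res=1, then cur=-2, then (j=0), then res=-29, then (j=1), then res=-59, then (j=2), then res=-89, then acc=15, then returns -92
-19 and -92 differ, so these are not the same function on this domain.
verdict: not equivalent; witness: a=1, b=-2


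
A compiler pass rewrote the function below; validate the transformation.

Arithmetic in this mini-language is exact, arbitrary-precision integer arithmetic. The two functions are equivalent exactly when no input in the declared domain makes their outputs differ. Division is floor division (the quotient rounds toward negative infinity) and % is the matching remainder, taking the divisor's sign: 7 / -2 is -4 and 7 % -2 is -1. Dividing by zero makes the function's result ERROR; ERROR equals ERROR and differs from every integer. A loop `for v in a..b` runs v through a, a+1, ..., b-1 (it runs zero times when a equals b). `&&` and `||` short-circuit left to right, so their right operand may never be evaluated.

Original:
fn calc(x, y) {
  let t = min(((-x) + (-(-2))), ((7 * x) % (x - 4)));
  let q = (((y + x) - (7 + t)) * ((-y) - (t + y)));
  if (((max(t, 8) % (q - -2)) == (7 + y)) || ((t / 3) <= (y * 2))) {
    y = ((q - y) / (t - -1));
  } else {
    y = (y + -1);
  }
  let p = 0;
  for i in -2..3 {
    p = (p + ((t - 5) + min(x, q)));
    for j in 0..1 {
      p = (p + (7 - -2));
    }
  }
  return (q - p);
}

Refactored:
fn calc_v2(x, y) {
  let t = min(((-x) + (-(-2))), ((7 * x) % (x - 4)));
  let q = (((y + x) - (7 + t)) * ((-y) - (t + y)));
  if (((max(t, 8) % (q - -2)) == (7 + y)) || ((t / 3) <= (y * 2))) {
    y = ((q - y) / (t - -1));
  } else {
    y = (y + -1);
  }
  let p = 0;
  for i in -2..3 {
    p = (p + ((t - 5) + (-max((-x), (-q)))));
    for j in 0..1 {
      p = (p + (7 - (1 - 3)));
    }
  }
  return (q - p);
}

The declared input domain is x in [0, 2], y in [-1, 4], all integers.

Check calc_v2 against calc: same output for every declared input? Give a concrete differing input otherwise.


Differences: min/max/abs usage differs, plus constant usage differs, plus arithmetic usage differs — yet all 18 inputs agree.
verdict: equivalent


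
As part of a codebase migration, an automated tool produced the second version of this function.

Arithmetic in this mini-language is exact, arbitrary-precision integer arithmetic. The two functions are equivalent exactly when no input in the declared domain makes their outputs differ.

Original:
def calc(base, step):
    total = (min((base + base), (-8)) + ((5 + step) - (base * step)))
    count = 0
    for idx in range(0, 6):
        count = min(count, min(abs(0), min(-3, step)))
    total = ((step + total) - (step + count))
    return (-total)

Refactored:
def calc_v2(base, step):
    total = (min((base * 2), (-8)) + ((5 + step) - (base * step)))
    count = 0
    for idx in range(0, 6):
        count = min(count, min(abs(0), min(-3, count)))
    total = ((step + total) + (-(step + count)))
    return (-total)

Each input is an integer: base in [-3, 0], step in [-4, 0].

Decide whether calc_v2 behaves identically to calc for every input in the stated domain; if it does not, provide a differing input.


base=-3, step=-4 yields 15 from calc but 16 from calc_v2.
verdict: not equivalent; witness: base=-3, step=-4


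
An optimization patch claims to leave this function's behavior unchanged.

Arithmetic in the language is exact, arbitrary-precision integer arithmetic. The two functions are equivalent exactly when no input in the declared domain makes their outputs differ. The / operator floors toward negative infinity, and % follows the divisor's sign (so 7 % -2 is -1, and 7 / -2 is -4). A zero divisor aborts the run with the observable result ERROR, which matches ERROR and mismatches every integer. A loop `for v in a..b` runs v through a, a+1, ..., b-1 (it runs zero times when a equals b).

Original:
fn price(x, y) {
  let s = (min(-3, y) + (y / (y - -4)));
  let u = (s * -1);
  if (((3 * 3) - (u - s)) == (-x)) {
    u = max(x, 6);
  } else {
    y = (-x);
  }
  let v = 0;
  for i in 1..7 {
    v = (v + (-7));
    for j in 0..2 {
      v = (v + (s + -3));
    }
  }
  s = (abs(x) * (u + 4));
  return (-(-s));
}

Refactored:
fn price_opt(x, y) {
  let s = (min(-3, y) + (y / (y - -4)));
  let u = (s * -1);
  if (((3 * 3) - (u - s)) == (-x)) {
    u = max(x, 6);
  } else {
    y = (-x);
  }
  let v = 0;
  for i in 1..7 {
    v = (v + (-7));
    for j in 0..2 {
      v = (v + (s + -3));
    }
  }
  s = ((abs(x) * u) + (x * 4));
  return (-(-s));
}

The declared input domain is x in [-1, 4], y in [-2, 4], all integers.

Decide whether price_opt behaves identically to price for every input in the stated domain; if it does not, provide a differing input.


At x=-1, y=-2: price gives 10, price_opt gives 2.
verdict: not equivalent; witness: x=-1, y=-2


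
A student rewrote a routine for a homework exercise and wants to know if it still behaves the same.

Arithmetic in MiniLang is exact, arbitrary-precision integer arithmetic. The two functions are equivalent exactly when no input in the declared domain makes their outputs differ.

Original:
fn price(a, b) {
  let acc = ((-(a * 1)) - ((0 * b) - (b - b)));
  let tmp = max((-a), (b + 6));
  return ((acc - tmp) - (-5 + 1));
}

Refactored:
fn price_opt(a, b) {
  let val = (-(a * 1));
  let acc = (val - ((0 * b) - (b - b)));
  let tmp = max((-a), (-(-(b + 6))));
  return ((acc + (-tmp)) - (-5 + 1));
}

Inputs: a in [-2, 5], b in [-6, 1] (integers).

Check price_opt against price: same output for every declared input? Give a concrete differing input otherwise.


Reading the diff, among the changes: arithmetic usage differs, local variable names differ, statement counts differ.
Spot check at a=-1, b=-5 — price: acc := 1 | tmp := 1 | result 4. price_opt: val := 1 | acc := 1 | tmp := 1 | result 4. Both give 4.
Checked all 64 inputs in the declared domain: the outputs agree on every one.
verdict: equivalent


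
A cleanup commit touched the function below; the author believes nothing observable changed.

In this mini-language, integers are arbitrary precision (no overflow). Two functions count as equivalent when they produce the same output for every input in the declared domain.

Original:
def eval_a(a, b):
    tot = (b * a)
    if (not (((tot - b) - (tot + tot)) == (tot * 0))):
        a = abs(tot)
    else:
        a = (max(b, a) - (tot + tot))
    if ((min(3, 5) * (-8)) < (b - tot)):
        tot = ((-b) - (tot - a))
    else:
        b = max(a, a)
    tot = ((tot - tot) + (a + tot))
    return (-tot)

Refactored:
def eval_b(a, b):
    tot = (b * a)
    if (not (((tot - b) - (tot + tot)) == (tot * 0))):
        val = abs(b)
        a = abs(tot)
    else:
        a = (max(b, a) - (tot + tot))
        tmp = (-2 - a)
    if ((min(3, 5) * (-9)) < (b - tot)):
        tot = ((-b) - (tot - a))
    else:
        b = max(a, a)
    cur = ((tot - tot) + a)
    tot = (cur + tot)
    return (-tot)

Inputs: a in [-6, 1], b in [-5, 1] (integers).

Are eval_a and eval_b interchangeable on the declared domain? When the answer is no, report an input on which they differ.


There is a counterexample at a=-5, b=-4: -40 on one side, -24 on the other.
eval_a: tot := 20 | (not (((tot - b) - (tot + tot)) == (tot * 0))): true | a := 20 | ((min(3, 5) * (-8)) < (b - tot)): false | b := 20 | tot := 40 | result -40
eval_b: tot := 20 | (not (((tot - b) - (tot + tot)) == (tot * 0))): true | val := 4 | a := 20 | ((min(3, 5) * (-9)) < (b - tot)): true | tot := 4 | cur := 20 | tot := 24 | result -24
verdict: not equivalent; witness: a=-5, b=-4


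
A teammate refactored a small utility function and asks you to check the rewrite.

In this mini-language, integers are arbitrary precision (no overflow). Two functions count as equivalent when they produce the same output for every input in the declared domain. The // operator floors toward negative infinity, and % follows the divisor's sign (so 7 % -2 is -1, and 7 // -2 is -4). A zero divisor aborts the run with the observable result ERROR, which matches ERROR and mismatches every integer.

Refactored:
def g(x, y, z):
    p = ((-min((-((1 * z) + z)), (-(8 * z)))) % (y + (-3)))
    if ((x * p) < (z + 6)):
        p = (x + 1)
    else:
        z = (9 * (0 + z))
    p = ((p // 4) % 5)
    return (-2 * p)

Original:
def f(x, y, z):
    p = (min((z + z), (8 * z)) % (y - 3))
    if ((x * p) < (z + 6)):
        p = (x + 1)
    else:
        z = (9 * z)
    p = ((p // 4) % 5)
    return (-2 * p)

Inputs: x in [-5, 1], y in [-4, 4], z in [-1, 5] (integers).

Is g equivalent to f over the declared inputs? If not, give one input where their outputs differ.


These are not equivalent — on x=-5, y=-4, z=2 the outputs split (-8 vs -6).
f: p becomes -3; next ((x * p) < (z + 6)) evaluates to false; next z becomes 18; next p becomes 4; next final value -8
g: p becomes -5; next ((x * p) < (z + 6)) evaluates to false; next z becomes 18; next p becomes 3; next final value -6
verdict: not equivalent; witness: x=-5, y=-4, z=2
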